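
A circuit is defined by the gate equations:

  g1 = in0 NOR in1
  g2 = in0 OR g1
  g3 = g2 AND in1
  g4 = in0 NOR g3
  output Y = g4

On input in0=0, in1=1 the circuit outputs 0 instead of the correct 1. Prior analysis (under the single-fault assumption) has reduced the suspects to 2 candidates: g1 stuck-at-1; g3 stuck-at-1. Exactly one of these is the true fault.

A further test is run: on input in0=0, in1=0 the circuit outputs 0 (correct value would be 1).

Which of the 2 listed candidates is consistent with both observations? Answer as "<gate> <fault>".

g3 stuck-at-1

Evaluate each candidate on input in0=0, in1=0:
  g1 stuck-at-1: g1=1 [stuck-at-1], g2=1, g3=0, g4=1 → 1 — eliminated
  g3 stuck-at-1: g1=1, g2=1, g3=1 [stuck-at-1], g4=0 → 0 — matches
Only g3 stuck-at-1 reproduces the observed 0.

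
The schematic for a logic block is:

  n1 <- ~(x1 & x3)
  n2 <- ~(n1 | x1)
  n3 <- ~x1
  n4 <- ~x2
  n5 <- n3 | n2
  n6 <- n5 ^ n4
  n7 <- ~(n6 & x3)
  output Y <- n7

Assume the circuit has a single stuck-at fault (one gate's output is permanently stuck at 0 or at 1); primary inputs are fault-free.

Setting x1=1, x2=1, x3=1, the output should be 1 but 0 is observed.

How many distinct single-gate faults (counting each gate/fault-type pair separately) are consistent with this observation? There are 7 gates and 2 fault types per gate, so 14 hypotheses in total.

6

Fault-free: n1=0, n2=0, n3=0, n4=0, n5=0, n6=0, n7=1 → 1. Observed 0.
  n1 stuck-at-0: output 1 ✗
  n1 stuck-at-1: output 1 ✗
  n2 stuck-at-0: output 1 ✗
  n2 stuck-at-1: output 0 ✓
  n3 stuck-at-0: output 1 ✗
  n3 stuck-at-1: output 0 ✓
  n4 stuck-at-0: output 1 ✗
  n4 stuck-at-1: output 0 ✓
  n5 stuck-at-0: output 1 ✗
  n5 stuck-at-1: output 0 ✓
  n6 stuck-at-0: output 1 ✗
  n6 stuck-at-1: output 0 ✓
  n7 stuck-at-0: output 0 ✓
  n7 stuck-at-1: output 1 ✗
Consistent faults: {n2 stuck-at-1, n3 stuck-at-1, n4 stuck-at-1, n5 stuck-at-1, n6 stuck-at-1, n7 stuck-at-0} — 6 in all.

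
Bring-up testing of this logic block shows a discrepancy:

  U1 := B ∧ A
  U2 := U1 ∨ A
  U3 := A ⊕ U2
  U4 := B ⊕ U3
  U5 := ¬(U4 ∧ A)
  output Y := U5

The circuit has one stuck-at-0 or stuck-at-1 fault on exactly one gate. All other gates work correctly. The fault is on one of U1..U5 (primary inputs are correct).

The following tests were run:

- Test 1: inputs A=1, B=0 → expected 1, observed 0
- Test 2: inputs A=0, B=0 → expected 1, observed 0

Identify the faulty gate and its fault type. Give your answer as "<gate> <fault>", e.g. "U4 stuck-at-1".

Fault-free values for test 1 (A=1, B=0): U1=0, U2=1, U3=0, U4=0, U5=1, giving Y=1. Observed 0.
Test 1: faults giving observed 0 are {U2 stuck-at-0, U3 stuck-at-1, U4 stuck-at-1, U5 stuck-at-0}.
Test 2 (A=0, B=0): fault-free U1=0, U2=0, U3=0, U4=0, U5=1 → 1; observed 0. Eliminates U2 stuck-at-0, U3 stuck-at-1, U4 stuck-at-1.
Only U5 stuck-at-0 is consistent with every test.

U5 stuck-at-0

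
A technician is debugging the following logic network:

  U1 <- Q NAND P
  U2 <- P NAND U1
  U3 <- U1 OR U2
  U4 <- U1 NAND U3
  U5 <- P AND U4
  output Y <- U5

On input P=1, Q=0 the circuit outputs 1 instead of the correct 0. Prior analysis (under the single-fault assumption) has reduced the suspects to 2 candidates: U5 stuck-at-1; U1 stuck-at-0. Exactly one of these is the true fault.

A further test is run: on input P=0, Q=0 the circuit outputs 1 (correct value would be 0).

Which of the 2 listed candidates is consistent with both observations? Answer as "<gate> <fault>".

U5 stuck-at-1

Evaluate each candidate on input P=0, Q=0:
  U5 stuck-at-1: U1=1, U2=1, U3=1, U4=0, U5=1 [stuck-at-1] → 1 — matches
  U1 stuck-at-0: U1=0 [stuck-at-0], U2=1, U3=1, U4=1, U5=0 → 0 — eliminated
Only U5 stuck-at-1 reproduces the observed 1.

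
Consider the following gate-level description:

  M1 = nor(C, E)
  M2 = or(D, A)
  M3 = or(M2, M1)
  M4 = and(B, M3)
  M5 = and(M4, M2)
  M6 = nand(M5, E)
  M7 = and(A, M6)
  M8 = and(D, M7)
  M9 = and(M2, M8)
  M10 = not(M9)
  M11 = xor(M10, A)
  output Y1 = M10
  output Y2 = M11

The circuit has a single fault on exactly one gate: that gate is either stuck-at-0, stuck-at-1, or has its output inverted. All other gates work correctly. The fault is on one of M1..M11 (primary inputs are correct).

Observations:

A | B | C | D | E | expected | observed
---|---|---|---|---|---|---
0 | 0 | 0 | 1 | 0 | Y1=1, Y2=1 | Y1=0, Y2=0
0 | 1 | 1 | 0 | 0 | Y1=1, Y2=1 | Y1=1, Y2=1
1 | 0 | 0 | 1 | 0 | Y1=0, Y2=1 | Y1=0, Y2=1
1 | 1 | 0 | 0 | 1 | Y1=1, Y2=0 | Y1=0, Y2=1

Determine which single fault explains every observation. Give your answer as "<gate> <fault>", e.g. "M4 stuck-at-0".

M8 stuck-at-1

Fault-free values for test 1 (A=0, B=0, C=0, D=1, E=0): M1=1, M2=1, M3=1, M4=0, M5=0, M6=1, M7=0, M8=0, M9=0, M10=1, M11=1, giving Y1=1, Y2=1. Observed Y1=0, Y2=0.
Test 1: faults giving observed Y1=0, Y2=0 are {M7 stuck-at-1, M7 inverted output, M8 stuck-at-1, M8 inverted output, M9 stuck-at-1, M9 inverted output, M10 stuck-at-0, M10 inverted output}.
Test 2 (A=0, B=1, C=1, D=0, E=0): fault-free M1=0, M2=0, M3=0, M4=0, M5=0, M6=1, M7=0, M8=0, M9=0, M10=1, M11=1 → Y1=1, Y2=1; observed Y1=1, Y2=1. Eliminates M9 stuck-at-1, M9 inverted output, M10 stuck-at-0, M10 inverted output.
Test 3 (A=1, B=0, C=0, D=1, E=0): fault-free M1=1, M2=1, M3=1, M4=0, M5=0, M6=1, M7=1, M8=1, M9=1, M10=0, M11=1 → Y1=0, Y2=1; observed Y1=0, Y2=1. Eliminates M7 inverted output, M8 inverted output.
Test 4 (A=1, B=1, C=0, D=0, E=1): fault-free M1=0, M2=1, M3=1, M4=1, M5=1, M6=0, M7=0, M8=0, M9=0, M10=1, M11=0 → Y1=1, Y2=0; observed Y1=0, Y2=1. Eliminates M7 stuck-at-1.
Only M8 stuck-at-1 is consistent with every test.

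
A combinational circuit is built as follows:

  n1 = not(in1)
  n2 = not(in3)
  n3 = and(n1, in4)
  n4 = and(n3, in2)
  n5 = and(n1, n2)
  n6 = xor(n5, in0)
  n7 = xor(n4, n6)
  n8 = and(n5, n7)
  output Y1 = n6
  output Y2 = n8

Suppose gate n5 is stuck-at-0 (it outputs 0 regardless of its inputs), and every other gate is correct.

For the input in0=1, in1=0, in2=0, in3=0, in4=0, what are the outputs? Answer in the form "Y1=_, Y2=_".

Propagate with n5 forced: n1=1, n2=1, n3=0, n4=0, n5=0 [stuck-at-0], n6=1, n7=1, n8=0.
So the outputs are Y1=1, Y2=0. (Without the fault they would be Y1=0, Y2=0.)

Y1=1, Y2=0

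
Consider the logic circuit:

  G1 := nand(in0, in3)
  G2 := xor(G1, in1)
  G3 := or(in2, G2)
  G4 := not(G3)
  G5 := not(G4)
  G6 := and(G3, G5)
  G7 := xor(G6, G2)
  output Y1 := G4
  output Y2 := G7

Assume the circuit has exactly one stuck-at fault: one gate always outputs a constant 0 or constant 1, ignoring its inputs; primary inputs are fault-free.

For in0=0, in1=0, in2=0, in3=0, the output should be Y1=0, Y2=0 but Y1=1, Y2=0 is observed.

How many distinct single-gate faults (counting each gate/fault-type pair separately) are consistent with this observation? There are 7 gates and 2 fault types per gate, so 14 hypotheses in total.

2

Fault-free: G1=1, G2=1, G3=1, G4=0, G5=1, G6=1, G7=0 → Y1=0, Y2=0. Observed Y1=1, Y2=0.
  G1 stuck-at-0: output Y1=1, Y2=0 ✓
  G1 stuck-at-1: output Y1=0, Y2=0 ✗
  G2 stuck-at-0: output Y1=1, Y2=0 ✓
  G2 stuck-at-1: output Y1=0, Y2=0 ✗
  G3 stuck-at-0: output Y1=1, Y2=1 ✗
  G3 stuck-at-1: output Y1=0, Y2=0 ✗
  G4 stuck-at-0: output Y1=0, Y2=0 ✗
  G4 stuck-at-1: output Y1=1, Y2=1 ✗
  G5 stuck-at-0: output Y1=0, Y2=1 ✗
  G5 stuck-at-1: output Y1=0, Y2=0 ✗
  G6 stuck-at-0: output Y1=0, Y2=1 ✗
  G6 stuck-at-1: output Y1=0, Y2=0 ✗
  G7 stuck-at-0: output Y1=0, Y2=0 ✗
  G7 stuck-at-1: output Y1=0, Y2=1 ✗
Consistent faults: {G1 stuck-at-0, G2 stuck-at-0} — 2 in all.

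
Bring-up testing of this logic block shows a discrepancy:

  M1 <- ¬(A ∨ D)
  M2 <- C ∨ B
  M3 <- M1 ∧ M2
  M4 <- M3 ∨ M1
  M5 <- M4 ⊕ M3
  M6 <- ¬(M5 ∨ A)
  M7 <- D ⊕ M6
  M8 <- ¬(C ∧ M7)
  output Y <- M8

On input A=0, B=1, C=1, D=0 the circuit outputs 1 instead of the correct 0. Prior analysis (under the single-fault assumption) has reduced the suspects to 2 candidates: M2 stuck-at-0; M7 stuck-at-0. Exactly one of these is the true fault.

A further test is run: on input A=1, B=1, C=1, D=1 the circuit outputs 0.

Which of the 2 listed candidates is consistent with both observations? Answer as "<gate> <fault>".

M2 stuck-at-0

Evaluate each candidate on input A=1, B=1, C=1, D=1:
  M2 stuck-at-0: M1=0, M2=0 [stuck-at-0], M3=0, M4=0, M5=0, M6=0, M7=1, M8=0 → 0 — matches
  M7 stuck-at-0: M1=0, M2=1, M3=0, M4=0, M5=0, M6=0, M7=0 [stuck-at-0], M8=1 → 1 — eliminated
Only M2 stuck-at-0 reproduces the observed 0.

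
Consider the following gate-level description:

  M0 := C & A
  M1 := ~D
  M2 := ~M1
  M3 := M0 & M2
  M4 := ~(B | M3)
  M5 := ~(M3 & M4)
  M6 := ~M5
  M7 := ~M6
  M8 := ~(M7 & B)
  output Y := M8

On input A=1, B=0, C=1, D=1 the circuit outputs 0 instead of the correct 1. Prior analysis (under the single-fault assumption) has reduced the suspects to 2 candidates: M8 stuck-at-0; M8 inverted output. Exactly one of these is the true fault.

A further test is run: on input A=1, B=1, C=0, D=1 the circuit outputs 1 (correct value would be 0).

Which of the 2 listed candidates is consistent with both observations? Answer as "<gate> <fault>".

M8 inverted output

Evaluate each candidate on input A=1, B=1, C=0, D=1:
  M8 stuck-at-0: M0=0, M1=0, M2=1, M3=0, M4=0, M5=1, M6=0, M7=1, M8=0 [stuck-at-0] → 0 — eliminated
  M8 inverted output: M0=0, M1=0, M2=1, M3=0, M4=0, M5=1, M6=0, M7=1, M8=1 [inverted output] → 1 — matches
Only M8 inverted output reproduces the observed 1.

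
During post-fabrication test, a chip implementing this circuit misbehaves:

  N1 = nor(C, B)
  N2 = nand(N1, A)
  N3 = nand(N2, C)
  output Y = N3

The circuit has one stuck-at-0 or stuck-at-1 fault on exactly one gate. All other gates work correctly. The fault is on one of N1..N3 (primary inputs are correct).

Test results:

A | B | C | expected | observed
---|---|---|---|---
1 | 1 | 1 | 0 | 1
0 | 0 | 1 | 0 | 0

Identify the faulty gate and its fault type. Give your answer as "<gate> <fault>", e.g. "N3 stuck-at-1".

N1 stuck-at-1

Fault-free values for test 1 (A=1, B=1, C=1): N1=0, N2=1, N3=0, giving Y=0. Observed 1.
Test 1: faults giving observed 1 are {N1 stuck-at-1, N2 stuck-at-0, N3 stuck-at-1}.
Test 2 (A=0, B=0, C=1): fault-free N1=0, N2=1, N3=0 → 0; observed 0. Eliminates N2 stuck-at-0, N3 stuck-at-1.
Only N1 stuck-at-1 is consistent with every test.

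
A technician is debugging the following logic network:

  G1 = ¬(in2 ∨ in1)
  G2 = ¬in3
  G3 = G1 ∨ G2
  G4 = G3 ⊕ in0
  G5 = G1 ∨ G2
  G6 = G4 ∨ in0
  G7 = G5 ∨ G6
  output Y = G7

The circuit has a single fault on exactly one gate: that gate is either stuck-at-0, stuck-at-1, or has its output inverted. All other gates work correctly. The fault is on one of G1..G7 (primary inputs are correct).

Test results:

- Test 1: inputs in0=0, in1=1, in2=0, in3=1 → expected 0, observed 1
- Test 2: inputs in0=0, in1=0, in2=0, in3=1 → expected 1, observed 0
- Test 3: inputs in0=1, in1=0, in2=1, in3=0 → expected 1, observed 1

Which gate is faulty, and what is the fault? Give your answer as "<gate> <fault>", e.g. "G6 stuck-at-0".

Fault-free values for test 1 (in0=0, in1=1, in2=0, in3=1): G1=0, G2=0, G3=0, G4=0, G5=0, G6=0, G7=0, giving Y=0. Observed 1.
Test 1: faults giving observed 1 are {G1 stuck-at-1, G1 inverted output, G2 stuck-at-1, G2 inverted output, G3 stuck-at-1, G3 inverted output, G4 stuck-at-1, G4 inverted output, G5 stuck-at-1, G5 inverted output, G6 stuck-at-1, G6 inverted output, G7 stuck-at-1, G7 inverted output}.
Test 2 (in0=0, in1=0, in2=0, in3=1): fault-free G1=1, G2=0, G3=1, G4=1, G5=1, G6=1, G7=1 → 1; observed 0. Eliminates G1 stuck-at-1, G2 stuck-at-1, G2 inverted output, G3 stuck-at-1, G3 inverted output, G4 stuck-at-1, G4 inverted output, G5 stuck-at-1, G5 inverted output, G6 stuck-at-1, G6 inverted output, G7 stuck-at-1.
Test 3 (in0=1, in1=0, in2=1, in3=0): fault-free G1=0, G2=1, G3=1, G4=0, G5=1, G6=1, G7=1 → 1; observed 1. Eliminates G7 inverted output.
Only G1 inverted output is consistent with every test.

G1 inverted output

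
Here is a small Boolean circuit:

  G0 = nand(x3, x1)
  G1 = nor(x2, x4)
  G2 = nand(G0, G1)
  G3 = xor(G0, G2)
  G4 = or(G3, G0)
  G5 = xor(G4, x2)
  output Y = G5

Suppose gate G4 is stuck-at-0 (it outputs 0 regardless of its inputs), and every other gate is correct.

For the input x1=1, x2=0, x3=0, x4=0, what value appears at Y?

0

Propagate with G4 forced: G0=1, G1=1, G2=0, G3=1, G4=0 [stuck-at-0], G5=0.
So Y = 0. (Without the fault it would be 1.)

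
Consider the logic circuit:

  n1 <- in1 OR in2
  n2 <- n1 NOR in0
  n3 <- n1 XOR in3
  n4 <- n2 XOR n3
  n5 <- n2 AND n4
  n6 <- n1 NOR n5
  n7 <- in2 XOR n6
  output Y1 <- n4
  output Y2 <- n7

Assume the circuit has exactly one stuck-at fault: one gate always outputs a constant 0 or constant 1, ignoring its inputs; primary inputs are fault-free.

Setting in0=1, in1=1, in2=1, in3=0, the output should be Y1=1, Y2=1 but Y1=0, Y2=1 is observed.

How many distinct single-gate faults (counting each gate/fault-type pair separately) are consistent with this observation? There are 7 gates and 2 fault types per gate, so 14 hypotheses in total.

Fault-free: n1=1, n2=0, n3=1, n4=1, n5=0, n6=0, n7=1 → Y1=1, Y2=1. Observed Y1=0, Y2=1.
  n1 stuck-at-0: output Y1=0, Y2=0 ✗
  n1 stuck-at-1: output Y1=1, Y2=1 ✗
  n2 stuck-at-0: output Y1=1, Y2=1 ✗
  n2 stuck-at-1: output Y1=0, Y2=1 ✓
  n3 stuck-at-0: output Y1=0, Y2=1 ✓
  n3 stuck-at-1: output Y1=1, Y2=1 ✗
  n4 stuck-at-0: output Y1=0, Y2=1 ✓
  n4 stuck-at-1: output Y1=1, Y2=1 ✗
  n5 stuck-at-0: output Y1=1, Y2=1 ✗
  n5 stuck-at-1: output Y1=1, Y2=1 ✗
  n6 stuck-at-0: output Y1=1, Y2=1 ✗
  n6 stuck-at-1: output Y1=1, Y2=0 ✗
  n7 stuck-at-0: output Y1=1, Y2=0 ✗
  n7 stuck-at-1: output Y1=1, Y2=1 ✗
Consistent faults: {n2 stuck-at-1, n3 stuck-at-0, n4 stuck-at-0} — 3 in all.

3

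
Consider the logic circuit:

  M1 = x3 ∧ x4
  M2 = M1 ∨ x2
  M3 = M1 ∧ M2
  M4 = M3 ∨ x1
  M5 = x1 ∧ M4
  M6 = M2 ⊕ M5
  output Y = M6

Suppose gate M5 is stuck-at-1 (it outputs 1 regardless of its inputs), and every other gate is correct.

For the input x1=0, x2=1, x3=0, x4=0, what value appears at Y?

Propagate with M5 forced: M1=0, M2=1, M3=0, M4=0, M5=1 [stuck-at-1], M6=0.
So Y = 0. (Without the fault it would be 1.)

0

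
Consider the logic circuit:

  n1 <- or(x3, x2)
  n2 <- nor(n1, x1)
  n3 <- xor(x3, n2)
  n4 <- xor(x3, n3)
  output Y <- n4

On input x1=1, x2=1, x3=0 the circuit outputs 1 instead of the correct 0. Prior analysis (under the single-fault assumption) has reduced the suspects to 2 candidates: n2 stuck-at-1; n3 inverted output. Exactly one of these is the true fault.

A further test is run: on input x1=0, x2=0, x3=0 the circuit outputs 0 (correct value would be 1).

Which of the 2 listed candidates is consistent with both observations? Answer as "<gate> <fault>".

Evaluate each candidate on input x1=0, x2=0, x3=0:
  n2 stuck-at-1: n1=0, n2=1 [stuck-at-1], n3=1, n4=1 → 1 — eliminated
  n3 inverted output: n1=0, n2=1, n3=0 [inverted output], n4=0 → 0 — matches
Only n3 inverted output reproduces the observed 0.

n3 inverted output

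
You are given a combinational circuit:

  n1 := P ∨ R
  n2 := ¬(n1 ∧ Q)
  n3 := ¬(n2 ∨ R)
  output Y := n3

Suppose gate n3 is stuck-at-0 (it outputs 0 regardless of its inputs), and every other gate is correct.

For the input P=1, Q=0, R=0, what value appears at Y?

Propagate with n3 forced: n1=1, n2=1, n3=0 [stuck-at-0].
So Y = 0. (Same as the fault-free value — the fault is masked on this input.)

0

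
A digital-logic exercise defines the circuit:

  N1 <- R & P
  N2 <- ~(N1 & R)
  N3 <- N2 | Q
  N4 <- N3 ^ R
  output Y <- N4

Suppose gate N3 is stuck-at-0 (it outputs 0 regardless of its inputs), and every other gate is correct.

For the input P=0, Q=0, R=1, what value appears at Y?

Propagate with N3 forced: N1=0, N2=1, N3=0 [stuck-at-0], N4=1.
So Y = 1. (Without the fault it would be 0.)

1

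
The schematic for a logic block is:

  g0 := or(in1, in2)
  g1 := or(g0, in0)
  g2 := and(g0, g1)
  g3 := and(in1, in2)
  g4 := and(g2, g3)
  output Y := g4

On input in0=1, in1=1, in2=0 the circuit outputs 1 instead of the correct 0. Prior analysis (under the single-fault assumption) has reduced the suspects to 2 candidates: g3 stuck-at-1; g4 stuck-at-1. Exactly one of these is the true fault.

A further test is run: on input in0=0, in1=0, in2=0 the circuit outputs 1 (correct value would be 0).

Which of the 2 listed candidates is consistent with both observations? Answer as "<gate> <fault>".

Evaluate each candidate on input in0=0, in1=0, in2=0:
  g3 stuck-at-1: g0=0, g1=0, g2=0, g3=1 [stuck-at-1], g4=0 → 0 — eliminated
  g4 stuck-at-1: g0=0, g1=0, g2=0, g3=0, g4=1 [stuck-at-1] → 1 — matches
Only g4 stuck-at-1 reproduces the observed 1.

g4 stuck-at-1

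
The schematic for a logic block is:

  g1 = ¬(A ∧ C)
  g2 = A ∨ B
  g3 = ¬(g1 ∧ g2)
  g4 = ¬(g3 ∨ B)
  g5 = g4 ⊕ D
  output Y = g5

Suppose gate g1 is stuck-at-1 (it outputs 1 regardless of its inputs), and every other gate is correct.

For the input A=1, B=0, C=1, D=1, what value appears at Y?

Propagate with g1 forced: g1=1 [stuck-at-1], g2=1, g3=0, g4=1, g5=0.
So Y = 0. (Without the fault it would be 1.)

0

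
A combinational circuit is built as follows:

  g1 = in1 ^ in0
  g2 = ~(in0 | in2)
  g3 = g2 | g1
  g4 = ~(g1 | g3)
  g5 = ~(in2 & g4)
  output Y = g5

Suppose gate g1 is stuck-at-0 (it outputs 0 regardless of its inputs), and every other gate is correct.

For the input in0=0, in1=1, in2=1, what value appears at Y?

Propagate with g1 forced: g1=0 [stuck-at-0], g2=0, g3=0, g4=1, g5=0.
So Y = 0. (Without the fault it would be 1.)

0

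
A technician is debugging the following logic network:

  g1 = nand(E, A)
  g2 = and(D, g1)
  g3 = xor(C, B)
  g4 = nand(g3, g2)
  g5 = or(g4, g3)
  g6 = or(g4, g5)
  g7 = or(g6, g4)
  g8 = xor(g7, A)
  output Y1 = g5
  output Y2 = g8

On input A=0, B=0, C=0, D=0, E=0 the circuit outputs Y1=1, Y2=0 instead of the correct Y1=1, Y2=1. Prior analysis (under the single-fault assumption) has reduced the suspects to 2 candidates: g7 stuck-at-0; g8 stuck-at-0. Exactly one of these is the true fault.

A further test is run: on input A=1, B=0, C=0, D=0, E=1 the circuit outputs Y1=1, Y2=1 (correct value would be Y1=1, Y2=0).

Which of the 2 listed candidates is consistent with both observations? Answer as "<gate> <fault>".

Evaluate each candidate on input A=1, B=0, C=0, D=0, E=1:
  g7 stuck-at-0: g1=0, g2=0, g3=0, g4=1, g5=1, g6=1, g7=0 [stuck-at-0], g8=1 → Y1=1, Y2=1 — matches
  g8 stuck-at-0: g1=0, g2=0, g3=0, g4=1, g5=1, g6=1, g7=1, g8=0 [stuck-at-0] → Y1=1, Y2=0 — eliminated
Only g7 stuck-at-0 reproduces the observed Y1=1, Y2=1.

g7 stuck-at-0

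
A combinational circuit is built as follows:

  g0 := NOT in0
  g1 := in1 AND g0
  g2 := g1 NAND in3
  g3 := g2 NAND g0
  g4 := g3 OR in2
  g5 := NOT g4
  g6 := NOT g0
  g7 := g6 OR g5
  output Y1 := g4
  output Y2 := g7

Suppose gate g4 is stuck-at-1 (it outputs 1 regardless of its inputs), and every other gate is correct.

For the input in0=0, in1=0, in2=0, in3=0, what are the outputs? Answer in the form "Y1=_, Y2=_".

Propagate with g4 forced: g0=1, g1=0, g2=1, g3=0, g4=1 [stuck-at-1], g5=0, g6=0, g7=0.
So the outputs are Y1=1, Y2=0. (Without the fault they would be Y1=0, Y2=1.)

Y1=1, Y2=0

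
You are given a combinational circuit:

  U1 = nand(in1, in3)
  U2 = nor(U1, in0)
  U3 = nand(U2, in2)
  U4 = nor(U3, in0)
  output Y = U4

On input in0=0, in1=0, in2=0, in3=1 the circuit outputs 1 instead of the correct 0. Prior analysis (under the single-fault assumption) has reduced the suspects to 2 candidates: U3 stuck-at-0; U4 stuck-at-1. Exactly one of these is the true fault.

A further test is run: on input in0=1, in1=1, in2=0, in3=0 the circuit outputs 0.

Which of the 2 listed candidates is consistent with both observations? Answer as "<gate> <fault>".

Evaluate each candidate on input in0=1, in1=1, in2=0, in3=0:
  U3 stuck-at-0: U1=1, U2=0, U3=0 [stuck-at-0], U4=0 → 0 — matches
  U4 stuck-at-1: U1=1, U2=0, U3=1, U4=1 [stuck-at-1] → 1 — eliminated
Only U3 stuck-at-0 reproduces the observed 0.

U3 stuck-at-0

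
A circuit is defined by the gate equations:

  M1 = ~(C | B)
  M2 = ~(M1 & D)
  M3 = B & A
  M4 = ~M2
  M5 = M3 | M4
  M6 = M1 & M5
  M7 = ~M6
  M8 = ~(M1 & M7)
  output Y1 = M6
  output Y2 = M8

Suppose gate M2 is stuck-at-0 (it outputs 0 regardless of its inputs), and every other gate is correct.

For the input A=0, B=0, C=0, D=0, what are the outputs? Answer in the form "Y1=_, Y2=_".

Propagate with M2 forced: M1=1, M2=0 [stuck-at-0], M3=0, M4=1, M5=1, M6=1, M7=0, M8=1.
So the outputs are Y1=1, Y2=1. (Without the fault they would be Y1=0, Y2=0.)

Y1=1, Y2=1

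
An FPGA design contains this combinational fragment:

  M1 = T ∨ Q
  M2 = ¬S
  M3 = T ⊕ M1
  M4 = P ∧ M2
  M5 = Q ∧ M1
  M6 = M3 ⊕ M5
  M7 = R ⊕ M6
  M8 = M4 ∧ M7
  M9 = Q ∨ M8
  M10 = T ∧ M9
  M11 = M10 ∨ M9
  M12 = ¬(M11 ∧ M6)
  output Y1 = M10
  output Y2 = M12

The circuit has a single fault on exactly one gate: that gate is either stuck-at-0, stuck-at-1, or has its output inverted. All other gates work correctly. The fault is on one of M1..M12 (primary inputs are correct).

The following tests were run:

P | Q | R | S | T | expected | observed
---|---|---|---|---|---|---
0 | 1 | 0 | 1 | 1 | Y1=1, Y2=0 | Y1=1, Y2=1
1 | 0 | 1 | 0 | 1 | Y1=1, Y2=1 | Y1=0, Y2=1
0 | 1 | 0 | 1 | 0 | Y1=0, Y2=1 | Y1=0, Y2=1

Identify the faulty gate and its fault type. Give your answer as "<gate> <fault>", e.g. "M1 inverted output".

M3 stuck-at-1

Fault-free values for test 1 (P=0, Q=1, R=0, S=1, T=1): M1=1, M2=0, M3=0, M4=0, M5=1, M6=1, M7=1, M8=0, M9=1, M10=1, M11=1, M12=0, giving Y1=1, Y2=0. Observed Y1=1, Y2=1.
Test 1: faults giving observed Y1=1, Y2=1 are {M3 stuck-at-1, M3 inverted output, M5 stuck-at-0, M5 inverted output, M6 stuck-at-0, M6 inverted output, M11 stuck-at-0, M11 inverted output, M12 stuck-at-1, M12 inverted output}.
Test 2 (P=1, Q=0, R=1, S=0, T=1): fault-free M1=1, M2=1, M3=0, M4=1, M5=0, M6=0, M7=1, M8=1, M9=1, M10=1, M11=1, M12=1 → Y1=1, Y2=1; observed Y1=0, Y2=1. Eliminates M5 stuck-at-0, M6 stuck-at-0, M11 stuck-at-0, M11 inverted output, M12 stuck-at-1, M12 inverted output.
Test 3 (P=0, Q=1, R=0, S=1, T=0): fault-free M1=1, M2=0, M3=1, M4=0, M5=1, M6=0, M7=0, M8=0, M9=1, M10=0, M11=1, M12=1 → Y1=0, Y2=1; observed Y1=0, Y2=1. Eliminates M3 inverted output, M5 inverted output, M6 inverted output.
Only M3 stuck-at-1 is consistent with every test.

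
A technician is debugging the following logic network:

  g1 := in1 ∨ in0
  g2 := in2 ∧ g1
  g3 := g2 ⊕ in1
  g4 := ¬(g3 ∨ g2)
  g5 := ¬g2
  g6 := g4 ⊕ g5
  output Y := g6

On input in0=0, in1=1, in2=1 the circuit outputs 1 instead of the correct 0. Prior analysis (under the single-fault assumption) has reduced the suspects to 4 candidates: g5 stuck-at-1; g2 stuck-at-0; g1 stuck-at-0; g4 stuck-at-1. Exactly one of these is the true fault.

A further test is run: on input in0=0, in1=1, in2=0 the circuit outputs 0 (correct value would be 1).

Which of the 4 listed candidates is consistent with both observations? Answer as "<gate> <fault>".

g4 stuck-at-1

Evaluate each candidate on input in0=0, in1=1, in2=0:
  g5 stuck-at-1: g1=1, g2=0, g3=1, g4=0, g5=1 [stuck-at-1], g6=1 → 1 — eliminated
  g2 stuck-at-0: g1=1, g2=0 [stuck-at-0], g3=1, g4=0, g5=1, g6=1 → 1 — eliminated
  g1 stuck-at-0: g1=0 [stuck-at-0], g2=0, g3=1, g4=0, g5=1, g6=1 → 1 — eliminated
  g4 stuck-at-1: g1=1, g2=0, g3=1, g4=1 [stuck-at-1], g5=1, g6=0 → 0 — matches
Only g4 stuck-at-1 reproduces the observed 0.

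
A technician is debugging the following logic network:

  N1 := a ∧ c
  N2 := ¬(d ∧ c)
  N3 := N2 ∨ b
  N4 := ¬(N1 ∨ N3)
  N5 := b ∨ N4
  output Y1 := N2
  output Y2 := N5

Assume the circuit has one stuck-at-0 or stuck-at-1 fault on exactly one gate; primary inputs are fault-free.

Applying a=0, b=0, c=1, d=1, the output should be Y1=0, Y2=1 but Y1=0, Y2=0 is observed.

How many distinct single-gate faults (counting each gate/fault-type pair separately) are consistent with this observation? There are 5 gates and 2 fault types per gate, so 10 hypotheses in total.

4

Fault-free: N1=0, N2=0, N3=0, N4=1, N5=1 → Y1=0, Y2=1. Observed Y1=0, Y2=0.
  N1 stuck-at-0: output Y1=0, Y2=1 ✗
  N1 stuck-at-1: output Y1=0, Y2=0 ✓
  N2 stuck-at-0: output Y1=0, Y2=1 ✗
  N2 stuck-at-1: output Y1=1, Y2=0 ✗
  N3 stuck-at-0: output Y1=0, Y2=1 ✗
  N3 stuck-at-1: output Y1=0, Y2=0 ✓
  N4 stuck-at-0: output Y1=0, Y2=0 ✓
  N4 stuck-at-1: output Y1=0, Y2=1 ✗
  N5 stuck-at-0: output Y1=0, Y2=0 ✓
  N5 stuck-at-1: output Y1=0, Y2=1 ✗
Consistent faults: {N1 stuck-at-1, N3 stuck-at-1, N4 stuck-at-0, N5 stuck-at-0} — 4 in all.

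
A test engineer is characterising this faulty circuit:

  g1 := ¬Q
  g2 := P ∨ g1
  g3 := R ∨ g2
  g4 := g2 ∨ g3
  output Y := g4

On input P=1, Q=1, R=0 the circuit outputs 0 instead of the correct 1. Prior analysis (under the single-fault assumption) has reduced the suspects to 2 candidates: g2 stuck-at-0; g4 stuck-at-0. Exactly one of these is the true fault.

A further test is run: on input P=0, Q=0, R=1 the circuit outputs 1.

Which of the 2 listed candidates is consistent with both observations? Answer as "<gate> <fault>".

g2 stuck-at-0

Evaluate each candidate on input P=0, Q=0, R=1:
  g2 stuck-at-0: g1=1, g2=0 [stuck-at-0], g3=1, g4=1 → 1 — matches
  g4 stuck-at-0: g1=1, g2=1, g3=1, g4=0 [stuck-at-0] → 0 — eliminated
Only g2 stuck-at-0 reproduces the observed 1.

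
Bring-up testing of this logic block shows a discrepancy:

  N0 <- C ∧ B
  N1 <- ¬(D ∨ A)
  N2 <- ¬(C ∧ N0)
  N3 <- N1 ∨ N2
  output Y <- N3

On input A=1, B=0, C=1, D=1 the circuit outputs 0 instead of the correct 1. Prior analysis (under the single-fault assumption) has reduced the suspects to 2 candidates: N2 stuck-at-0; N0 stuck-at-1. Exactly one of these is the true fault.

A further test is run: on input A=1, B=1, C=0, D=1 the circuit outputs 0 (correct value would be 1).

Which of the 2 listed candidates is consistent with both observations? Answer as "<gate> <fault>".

N2 stuck-at-0

Evaluate each candidate on input A=1, B=1, C=0, D=1:
  N2 stuck-at-0: N0=0, N1=0, N2=0 [stuck-at-0], N3=0 → 0 — matches
  N0 stuck-at-1: N0=1 [stuck-at-1], N1=0, N2=1, N3=1 → 1 — eliminated
Only N2 stuck-at-0 reproduces the observed 0.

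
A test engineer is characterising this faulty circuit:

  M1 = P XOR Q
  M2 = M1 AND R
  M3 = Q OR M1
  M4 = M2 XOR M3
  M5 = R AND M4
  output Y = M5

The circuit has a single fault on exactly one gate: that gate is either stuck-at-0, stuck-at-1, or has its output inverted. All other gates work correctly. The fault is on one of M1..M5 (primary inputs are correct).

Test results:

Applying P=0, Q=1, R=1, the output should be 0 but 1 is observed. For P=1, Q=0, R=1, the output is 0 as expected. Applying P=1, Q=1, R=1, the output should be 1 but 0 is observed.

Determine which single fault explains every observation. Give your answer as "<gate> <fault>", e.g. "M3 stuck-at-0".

Fault-free values for test 1 (P=0, Q=1, R=1): M1=1, M2=1, M3=1, M4=0, M5=0, giving Y=0. Observed 1.
Test 1: faults giving observed 1 are {M1 stuck-at-0, M1 inverted output, M2 stuck-at-0, M2 inverted output, M3 stuck-at-0, M3 inverted output, M4 stuck-at-1, M4 inverted output, M5 stuck-at-1, M5 inverted output}.
Test 2 (P=1, Q=0, R=1): fault-free M1=1, M2=1, M3=1, M4=0, M5=0 → 0; observed 0. Eliminates M2 stuck-at-0, M2 inverted output, M3 stuck-at-0, M3 inverted output, M4 stuck-at-1, M4 inverted output, M5 stuck-at-1, M5 inverted output.
Test 3 (P=1, Q=1, R=1): fault-free M1=0, M2=0, M3=1, M4=1, M5=1 → 1; observed 0. Eliminates M1 stuck-at-0.
Only M1 inverted output is consistent with every test.

M1 inverted output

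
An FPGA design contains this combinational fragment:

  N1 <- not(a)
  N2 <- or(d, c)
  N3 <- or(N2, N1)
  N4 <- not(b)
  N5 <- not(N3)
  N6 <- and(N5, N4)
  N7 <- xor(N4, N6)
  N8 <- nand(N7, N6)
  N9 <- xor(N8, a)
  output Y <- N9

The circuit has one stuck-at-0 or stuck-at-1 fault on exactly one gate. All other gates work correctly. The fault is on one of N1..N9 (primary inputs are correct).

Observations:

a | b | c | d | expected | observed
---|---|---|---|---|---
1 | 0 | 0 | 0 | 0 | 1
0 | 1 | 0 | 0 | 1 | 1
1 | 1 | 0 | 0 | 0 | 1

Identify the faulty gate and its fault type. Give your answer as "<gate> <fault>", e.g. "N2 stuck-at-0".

N9 stuck-at-1

Fault-free values for test 1 (a=1, b=0, c=0, d=0): N1=0, N2=0, N3=0, N4=1, N5=1, N6=1, N7=0, N8=1, N9=0, giving Y=0. Observed 1.
Test 1: faults giving observed 1 are {N7 stuck-at-1, N8 stuck-at-0, N9 stuck-at-1}.
Test 2 (a=0, b=1, c=0, d=0): fault-free N1=1, N2=0, N3=1, N4=0, N5=0, N6=0, N7=0, N8=1, N9=1 → 1; observed 1. Eliminates N8 stuck-at-0.
Test 3 (a=1, b=1, c=0, d=0): fault-free N1=0, N2=0, N3=0, N4=0, N5=1, N6=0, N7=0, N8=1, N9=0 → 0; observed 1. Eliminates N7 stuck-at-1.
Only N9 stuck-at-1 is consistent with every test.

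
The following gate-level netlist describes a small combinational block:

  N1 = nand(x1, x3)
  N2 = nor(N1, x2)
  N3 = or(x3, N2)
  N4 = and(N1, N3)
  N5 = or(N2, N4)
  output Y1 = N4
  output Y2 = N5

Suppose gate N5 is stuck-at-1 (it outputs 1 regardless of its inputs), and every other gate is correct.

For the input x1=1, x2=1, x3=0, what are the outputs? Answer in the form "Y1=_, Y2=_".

Propagate with N5 forced: N1=1, N2=0, N3=0, N4=0, N5=1 [stuck-at-1].
So the outputs are Y1=0, Y2=1. (Without the fault they would be Y1=0, Y2=0.)

Y1=0, Y2=1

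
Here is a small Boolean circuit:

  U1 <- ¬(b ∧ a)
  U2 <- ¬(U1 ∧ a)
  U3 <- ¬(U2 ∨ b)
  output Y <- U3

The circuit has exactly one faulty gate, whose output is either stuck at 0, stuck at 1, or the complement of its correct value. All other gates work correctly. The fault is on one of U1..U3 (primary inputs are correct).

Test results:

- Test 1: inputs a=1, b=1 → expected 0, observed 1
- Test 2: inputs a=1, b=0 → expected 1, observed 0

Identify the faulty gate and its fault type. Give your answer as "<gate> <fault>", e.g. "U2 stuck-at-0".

Fault-free values for test 1 (a=1, b=1): U1=0, U2=1, U3=0, giving Y=0. Observed 1.
Test 1: faults giving observed 1 are {U3 stuck-at-1, U3 inverted output}.
Test 2 (a=1, b=0): fault-free U1=1, U2=0, U3=1 → 1; observed 0. Eliminates U3 stuck-at-1.
Only U3 inverted output is consistent with every test.

U3 inverted output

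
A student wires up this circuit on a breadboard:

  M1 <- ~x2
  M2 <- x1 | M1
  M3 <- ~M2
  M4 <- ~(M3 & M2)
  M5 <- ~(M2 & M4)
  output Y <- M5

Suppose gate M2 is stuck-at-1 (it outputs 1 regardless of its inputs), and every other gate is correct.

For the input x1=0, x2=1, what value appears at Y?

Propagate with M2 forced: M1=0, M2=1 [stuck-at-1], M3=0, M4=1, M5=0.
So Y = 0. (Without the fault it would be 1.)

0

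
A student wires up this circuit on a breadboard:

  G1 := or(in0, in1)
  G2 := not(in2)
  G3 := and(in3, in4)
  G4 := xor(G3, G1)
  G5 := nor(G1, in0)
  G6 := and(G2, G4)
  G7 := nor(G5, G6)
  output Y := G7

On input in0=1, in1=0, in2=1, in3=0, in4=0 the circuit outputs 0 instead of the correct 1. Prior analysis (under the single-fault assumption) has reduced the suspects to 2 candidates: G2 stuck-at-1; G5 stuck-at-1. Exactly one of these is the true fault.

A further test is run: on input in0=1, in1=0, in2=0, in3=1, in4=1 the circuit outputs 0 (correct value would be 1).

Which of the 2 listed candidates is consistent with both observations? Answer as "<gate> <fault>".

Evaluate each candidate on input in0=1, in1=0, in2=0, in3=1, in4=1:
  G2 stuck-at-1: G1=1, G2=1 [stuck-at-1], G3=1, G4=0, G5=0, G6=0, G7=1 → 1 — eliminated
  G5 stuck-at-1: G1=1, G2=1, G3=1, G4=0, G5=1 [stuck-at-1], G6=0, G7=0 → 0 — matches
Only G5 stuck-at-1 reproduces the observed 0.

G5 stuck-at-1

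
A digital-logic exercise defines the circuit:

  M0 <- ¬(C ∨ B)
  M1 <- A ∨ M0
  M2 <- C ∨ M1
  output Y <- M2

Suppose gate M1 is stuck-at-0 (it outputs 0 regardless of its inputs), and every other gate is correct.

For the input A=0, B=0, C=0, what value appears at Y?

0

Propagate with M1 forced: M0=1, M1=0 [stuck-at-0], M2=0.
So Y = 0. (Without the fault it would be 1.)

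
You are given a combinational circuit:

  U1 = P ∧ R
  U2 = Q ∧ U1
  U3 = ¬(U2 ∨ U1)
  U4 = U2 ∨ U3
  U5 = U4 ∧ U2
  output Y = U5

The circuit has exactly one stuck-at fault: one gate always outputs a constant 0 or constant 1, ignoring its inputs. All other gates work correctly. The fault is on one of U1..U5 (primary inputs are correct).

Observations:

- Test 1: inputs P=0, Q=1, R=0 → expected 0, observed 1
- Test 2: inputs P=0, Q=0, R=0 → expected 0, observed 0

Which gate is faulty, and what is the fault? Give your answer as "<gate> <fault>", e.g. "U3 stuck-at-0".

U1 stuck-at-1

Fault-free values for test 1 (P=0, Q=1, R=0): U1=0, U2=0, U3=1, U4=1, U5=0, giving Y=0. Observed 1.
Test 1: faults giving observed 1 are {U1 stuck-at-1, U2 stuck-at-1, U5 stuck-at-1}.
Test 2 (P=0, Q=0, R=0): fault-free U1=0, U2=0, U3=1, U4=1, U5=0 → 0; observed 0. Eliminates U2 stuck-at-1, U5 stuck-at-1.
Only U1 stuck-at-1 is consistent with every test.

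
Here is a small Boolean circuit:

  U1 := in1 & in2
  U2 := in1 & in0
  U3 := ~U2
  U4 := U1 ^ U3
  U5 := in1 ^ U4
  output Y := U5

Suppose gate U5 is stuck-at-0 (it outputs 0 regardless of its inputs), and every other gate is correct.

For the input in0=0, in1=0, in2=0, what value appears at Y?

Propagate with U5 forced: U1=0, U2=0, U3=1, U4=1, U5=0 [stuck-at-0].
So Y = 0. (Without the fault it would be 1.)

0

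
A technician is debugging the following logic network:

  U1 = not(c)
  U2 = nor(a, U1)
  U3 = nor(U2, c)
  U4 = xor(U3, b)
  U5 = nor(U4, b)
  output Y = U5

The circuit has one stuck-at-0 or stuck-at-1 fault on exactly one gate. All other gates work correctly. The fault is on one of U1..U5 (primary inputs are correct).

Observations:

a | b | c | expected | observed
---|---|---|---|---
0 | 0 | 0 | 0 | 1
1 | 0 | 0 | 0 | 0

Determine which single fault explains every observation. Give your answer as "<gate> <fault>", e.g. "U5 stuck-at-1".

Fault-free values for test 1 (a=0, b=0, c=0): U1=1, U2=0, U3=1, U4=1, U5=0, giving Y=0. Observed 1.
Test 1: faults giving observed 1 are {U1 stuck-at-0, U2 stuck-at-1, U3 stuck-at-0, U4 stuck-at-0, U5 stuck-at-1}.
Test 2 (a=1, b=0, c=0): fault-free U1=1, U2=0, U3=1, U4=1, U5=0 → 0; observed 0. Eliminates U2 stuck-at-1, U3 stuck-at-0, U4 stuck-at-0, U5 stuck-at-1.
Only U1 stuck-at-0 is consistent with every test.

U1 stuck-at-0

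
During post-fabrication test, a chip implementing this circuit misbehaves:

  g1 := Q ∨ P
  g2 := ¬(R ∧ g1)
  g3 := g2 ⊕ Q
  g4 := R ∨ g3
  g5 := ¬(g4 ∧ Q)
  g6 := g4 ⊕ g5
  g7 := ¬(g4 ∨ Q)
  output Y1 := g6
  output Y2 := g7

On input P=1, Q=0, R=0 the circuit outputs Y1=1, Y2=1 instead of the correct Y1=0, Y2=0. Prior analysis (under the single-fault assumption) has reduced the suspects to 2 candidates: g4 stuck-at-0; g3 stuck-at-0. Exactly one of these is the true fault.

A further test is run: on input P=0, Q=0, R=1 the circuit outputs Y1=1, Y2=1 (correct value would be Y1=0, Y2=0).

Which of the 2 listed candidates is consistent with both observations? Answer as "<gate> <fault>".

Evaluate each candidate on input P=0, Q=0, R=1:
  g4 stuck-at-0: g1=0, g2=1, g3=1, g4=0 [stuck-at-0], g5=1, g6=1, g7=1 → Y1=1, Y2=1 — matches
  g3 stuck-at-0: g1=0, g2=1, g3=0 [stuck-at-0], g4=1, g5=1, g6=0, g7=0 → Y1=0, Y2=0 — eliminated
Only g4 stuck-at-0 reproduces the observed Y1=1, Y2=1.

g4 stuck-at-0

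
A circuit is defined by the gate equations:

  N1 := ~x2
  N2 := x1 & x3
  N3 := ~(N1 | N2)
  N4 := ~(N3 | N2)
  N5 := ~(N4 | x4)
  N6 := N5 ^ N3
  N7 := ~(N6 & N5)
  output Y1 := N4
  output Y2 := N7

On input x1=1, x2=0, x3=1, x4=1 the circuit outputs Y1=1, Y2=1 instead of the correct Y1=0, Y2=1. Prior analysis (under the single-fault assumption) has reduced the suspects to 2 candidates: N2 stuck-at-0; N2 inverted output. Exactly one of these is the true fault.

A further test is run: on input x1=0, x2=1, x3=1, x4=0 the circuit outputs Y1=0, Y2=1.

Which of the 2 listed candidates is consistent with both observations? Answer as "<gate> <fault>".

N2 stuck-at-0

Evaluate each candidate on input x1=0, x2=1, x3=1, x4=0:
  N2 stuck-at-0: N1=0, N2=0 [stuck-at-0], N3=1, N4=0, N5=1, N6=0, N7=1 → Y1=0, Y2=1 — matches
  N2 inverted output: N1=0, N2=1 [inverted output], N3=0, N4=0, N5=1, N6=1, N7=0 → Y1=0, Y2=0 — eliminated
Only N2 stuck-at-0 reproduces the observed Y1=0, Y2=1.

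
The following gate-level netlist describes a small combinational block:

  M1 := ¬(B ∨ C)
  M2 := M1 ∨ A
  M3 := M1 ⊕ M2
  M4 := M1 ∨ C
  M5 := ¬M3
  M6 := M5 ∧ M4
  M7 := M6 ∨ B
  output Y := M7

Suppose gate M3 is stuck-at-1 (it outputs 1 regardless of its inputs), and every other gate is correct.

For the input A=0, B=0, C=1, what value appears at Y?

Propagate with M3 forced: M1=0, M2=0, M3=1 [stuck-at-1], M4=1, M5=0, M6=0, M7=0.
So Y = 0. (Without the fault it would be 1.)

0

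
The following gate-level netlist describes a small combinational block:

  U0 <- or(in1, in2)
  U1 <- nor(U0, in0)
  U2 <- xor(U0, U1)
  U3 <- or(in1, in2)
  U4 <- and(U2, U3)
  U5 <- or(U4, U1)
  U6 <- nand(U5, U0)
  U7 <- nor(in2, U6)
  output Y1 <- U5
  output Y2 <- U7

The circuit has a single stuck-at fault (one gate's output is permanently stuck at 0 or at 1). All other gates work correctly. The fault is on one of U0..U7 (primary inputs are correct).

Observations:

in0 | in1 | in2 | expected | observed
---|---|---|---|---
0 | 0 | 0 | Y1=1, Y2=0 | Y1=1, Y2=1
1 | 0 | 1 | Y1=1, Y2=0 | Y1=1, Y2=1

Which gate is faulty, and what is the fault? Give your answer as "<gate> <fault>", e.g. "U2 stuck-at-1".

U7 stuck-at-1

Fault-free values for test 1 (in0=0, in1=0, in2=0): U0=0, U1=1, U2=1, U3=0, U4=0, U5=1, U6=1, U7=0, giving Y1=1, Y2=0. Observed Y1=1, Y2=1.
Test 1: faults giving observed Y1=1, Y2=1 are {U6 stuck-at-0, U7 stuck-at-1}.
Test 2 (in0=1, in1=0, in2=1): fault-free U0=1, U1=0, U2=1, U3=1, U4=1, U5=1, U6=0, U7=0 → Y1=1, Y2=0; observed Y1=1, Y2=1. Eliminates U6 stuck-at-0.
Only U7 stuck-at-1 is consistent with every test.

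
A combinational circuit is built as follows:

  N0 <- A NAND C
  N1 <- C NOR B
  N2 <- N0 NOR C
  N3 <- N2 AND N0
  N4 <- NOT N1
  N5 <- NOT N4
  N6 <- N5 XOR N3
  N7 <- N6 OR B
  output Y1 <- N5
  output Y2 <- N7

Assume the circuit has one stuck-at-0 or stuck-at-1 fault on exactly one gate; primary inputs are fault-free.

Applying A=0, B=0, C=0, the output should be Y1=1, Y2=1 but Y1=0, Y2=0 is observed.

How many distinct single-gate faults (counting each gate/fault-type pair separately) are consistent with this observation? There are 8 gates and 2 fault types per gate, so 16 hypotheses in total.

Fault-free: N0=1, N1=1, N2=0, N3=0, N4=0, N5=1, N6=1, N7=1 → Y1=1, Y2=1. Observed Y1=0, Y2=0.
  N0: none of the 2 fault types match ✗
  N1: stuck-at-0 ✓; others ✗
  N2: none of the 2 fault types match ✗
  N3: none of the 2 fault types match ✗
  N4: stuck-at-1 ✓; others ✗
  N5: stuck-at-0 ✓; others ✗
  N6: none of the 2 fault types match ✗
  N7: none of the 2 fault types match ✗
Consistent faults: {N1 stuck-at-0, N4 stuck-at-1, N5 stuck-at-0} — 3 in all.

3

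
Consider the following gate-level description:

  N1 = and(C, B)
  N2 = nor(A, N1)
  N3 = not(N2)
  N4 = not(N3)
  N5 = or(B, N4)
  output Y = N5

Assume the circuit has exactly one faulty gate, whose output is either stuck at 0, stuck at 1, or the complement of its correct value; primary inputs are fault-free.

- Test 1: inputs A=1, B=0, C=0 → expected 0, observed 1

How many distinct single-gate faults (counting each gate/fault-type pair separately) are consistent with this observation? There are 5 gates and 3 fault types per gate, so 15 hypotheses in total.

8

Fault-free: N1=0, N2=0, N3=1, N4=0, N5=0 → 0. Observed 1.
  N1: none of the 3 fault types match ✗
  N2: stuck-at-1, inverted output ✓; others ✗
  N3: stuck-at-0, inverted output ✓; others ✗
  N4: stuck-at-1, inverted output ✓; others ✗
  N5: stuck-at-1, inverted output ✓; others ✗
Consistent faults: {N2 stuck-at-1, N2 inverted output, N3 stuck-at-0, N3 inverted output, N4 stuck-at-1, N4 inverted output, N5 stuck-at-1, N5 inverted output} — 8 in all.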